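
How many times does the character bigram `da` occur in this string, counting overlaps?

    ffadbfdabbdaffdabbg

Sliding a length-2 window over the 19 characters (18 positions):
  position 7–8: da
  position 11–12: da
  position 15–16: da

3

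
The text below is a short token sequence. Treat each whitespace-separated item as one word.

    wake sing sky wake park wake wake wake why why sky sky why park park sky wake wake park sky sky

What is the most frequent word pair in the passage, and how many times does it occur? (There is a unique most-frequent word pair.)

Bigram frequencies (highest first):
  wake wake: 3
  sky wake: 2
  wake park: 2
  sky sky: 2
  park sky: 2
  wake sing: 1
  … (8 more, each ≤ 1)

"wake wake", 3 times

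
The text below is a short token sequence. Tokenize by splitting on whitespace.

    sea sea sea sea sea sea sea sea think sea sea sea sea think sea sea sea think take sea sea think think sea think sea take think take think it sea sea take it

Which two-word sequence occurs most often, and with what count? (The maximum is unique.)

Bigram frequencies (highest first):
  sea sea: 14
  sea think: 5
  think sea: 4
  think take: 2
  sea take: 2
  take think: 2
  … (5 more, each ≤ 1)

"sea sea", 14 times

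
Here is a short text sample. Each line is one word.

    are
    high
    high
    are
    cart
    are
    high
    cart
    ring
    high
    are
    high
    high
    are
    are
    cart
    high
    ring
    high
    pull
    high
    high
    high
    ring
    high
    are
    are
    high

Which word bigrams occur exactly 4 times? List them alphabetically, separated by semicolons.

are high; high are; high high

Bigram counts meeting the condition (exactly 4 times):
  are high: 4
  high are: 4
  high high: 4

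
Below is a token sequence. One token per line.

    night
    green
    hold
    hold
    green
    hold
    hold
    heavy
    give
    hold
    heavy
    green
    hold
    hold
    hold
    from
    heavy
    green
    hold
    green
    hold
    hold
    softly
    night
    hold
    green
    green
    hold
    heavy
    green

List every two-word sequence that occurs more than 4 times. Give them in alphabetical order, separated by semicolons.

green hold; hold hold

Bigram counts meeting the condition (more than 4 times):
  green hold: 6
  hold hold: 5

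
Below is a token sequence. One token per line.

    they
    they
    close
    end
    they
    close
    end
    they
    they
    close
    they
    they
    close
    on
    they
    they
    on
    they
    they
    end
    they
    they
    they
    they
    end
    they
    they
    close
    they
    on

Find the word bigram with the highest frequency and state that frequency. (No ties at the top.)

"they they", 9 times

Bigram frequencies (highest first):
  they they: 9
  they close: 5
  end they: 4
  close end: 2
  close they: 2
  on they: 2
  … (3 more, each ≤ 2)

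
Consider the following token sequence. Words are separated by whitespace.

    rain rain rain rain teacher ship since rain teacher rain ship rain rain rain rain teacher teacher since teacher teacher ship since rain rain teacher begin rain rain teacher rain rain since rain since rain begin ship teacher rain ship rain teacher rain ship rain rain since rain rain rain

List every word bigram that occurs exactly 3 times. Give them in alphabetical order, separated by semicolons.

rain ship; rain since; ship rain

Bigram counts meeting the condition (exactly 3 times):
  rain ship: 3
  rain since: 3
  ship rain: 3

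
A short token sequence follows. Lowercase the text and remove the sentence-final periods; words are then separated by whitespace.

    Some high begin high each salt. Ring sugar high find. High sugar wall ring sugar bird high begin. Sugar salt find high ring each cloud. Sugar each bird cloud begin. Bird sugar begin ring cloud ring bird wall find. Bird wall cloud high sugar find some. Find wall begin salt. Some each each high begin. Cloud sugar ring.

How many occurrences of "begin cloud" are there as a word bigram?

Scanning the 57 overlapping bigram windows for "begin cloud":
  position 55–56: begin cloud

1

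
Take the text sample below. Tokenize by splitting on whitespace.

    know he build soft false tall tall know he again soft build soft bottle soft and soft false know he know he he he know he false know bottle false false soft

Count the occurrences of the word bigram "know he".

5

Scanning the 31 overlapping bigram windows for "know he":
  position 1–2: know he
  position 8–9: know he
  position 19–20: know he
  position 21–22: know he
  position 25–26: know he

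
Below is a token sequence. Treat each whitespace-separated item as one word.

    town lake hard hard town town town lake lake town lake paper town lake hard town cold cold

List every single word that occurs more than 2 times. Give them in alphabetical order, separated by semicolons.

Unigram counts meeting the condition (more than 2 times):
  hard: 3
  lake: 5
  town: 7

hard; lake; town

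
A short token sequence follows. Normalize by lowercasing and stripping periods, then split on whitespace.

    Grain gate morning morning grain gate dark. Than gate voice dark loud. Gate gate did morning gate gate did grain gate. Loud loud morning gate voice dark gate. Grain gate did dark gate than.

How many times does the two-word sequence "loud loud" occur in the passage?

1

Scanning the 33 overlapping bigram windows for "loud loud":
  position 22–23: loud loud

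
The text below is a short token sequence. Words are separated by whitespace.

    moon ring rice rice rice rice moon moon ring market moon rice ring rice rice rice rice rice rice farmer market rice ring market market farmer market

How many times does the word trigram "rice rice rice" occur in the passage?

Scanning the 25 overlapping trigram windows for "rice rice rice":
  position 3–5: rice rice rice
  position 4–6: rice rice rice
  position 14–16: rice rice rice
  position 15–17: rice rice rice
  position 16–18: rice rice rice
  position 17–19: rice rice rice

6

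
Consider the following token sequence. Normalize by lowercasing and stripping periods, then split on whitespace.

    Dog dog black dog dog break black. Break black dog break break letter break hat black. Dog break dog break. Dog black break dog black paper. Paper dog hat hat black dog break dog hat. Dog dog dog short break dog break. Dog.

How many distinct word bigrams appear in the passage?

43 tokens → 42 bigram windows in total.
Repeated bigrams (each contributes count−1 duplicates):
  break dog: 6
  dog break: 6
  black dog: 4
  dog dog: 4
  dog black: 3
  black break: 2
  break black: 2
  dog hat: 2
  … (1 more repeated)
22 duplicate windows → 42 − 22 = 20 distinct.

20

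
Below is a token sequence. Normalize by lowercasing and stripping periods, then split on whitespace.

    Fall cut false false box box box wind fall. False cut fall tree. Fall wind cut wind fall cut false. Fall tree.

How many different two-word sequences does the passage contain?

22 tokens → 21 bigram windows in total.
Repeated bigrams (each contributes count−1 duplicates):
  box box: 2
  cut false: 2
  fall cut: 2
  fall tree: 2
  wind fall: 2
5 duplicate windows → 21 − 5 = 16 distinct.

16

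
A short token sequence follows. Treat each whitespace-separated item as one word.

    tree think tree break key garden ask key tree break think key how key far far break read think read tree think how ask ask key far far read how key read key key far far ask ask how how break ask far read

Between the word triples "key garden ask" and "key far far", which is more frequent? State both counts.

"key far far" (3 vs 1)

"key garden ask": 1 occurrence
"key far far": 3 occurrences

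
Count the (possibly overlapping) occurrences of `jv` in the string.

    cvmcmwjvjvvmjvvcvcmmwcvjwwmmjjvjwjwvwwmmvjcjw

Sliding a length-2 window over the 45 characters (44 positions):
  position 7–8: jv
  position 9–10: jv
  position 13–14: jv
  position 30–31: jv

4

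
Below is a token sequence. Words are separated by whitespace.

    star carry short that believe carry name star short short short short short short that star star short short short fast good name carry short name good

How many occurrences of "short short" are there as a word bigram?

7

Scanning the 26 overlapping bigram windows for "short short":
  position 9–10: short short
  position 10–11: short short
  position 11–12: short short
  position 12–13: short short
  position 13–14: short short
  position 18–19: short short
  position 19–20: short short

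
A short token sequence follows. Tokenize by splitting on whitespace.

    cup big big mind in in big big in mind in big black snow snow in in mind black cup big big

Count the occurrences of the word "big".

Scanning the 22 tokens for "big":
  position 2: big
  position 3: big
  position 7: big
  position 8: big
  position 12: big
  position 21: big
  position 22: big

7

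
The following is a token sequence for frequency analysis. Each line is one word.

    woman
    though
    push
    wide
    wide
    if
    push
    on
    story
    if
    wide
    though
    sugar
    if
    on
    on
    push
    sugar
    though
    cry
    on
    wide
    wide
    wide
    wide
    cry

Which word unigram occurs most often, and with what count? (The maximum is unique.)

"wide", 7 times

Unigram frequencies (highest first):
  wide: 7
  on: 4
  though: 3
  push: 3
  if: 3
  sugar: 2
  … (3 more, each ≤ 2)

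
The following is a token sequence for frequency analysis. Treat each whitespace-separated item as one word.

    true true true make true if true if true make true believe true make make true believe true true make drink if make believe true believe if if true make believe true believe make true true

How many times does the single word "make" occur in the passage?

8

Scanning the 36 tokens for "make":
  position 4: make
  position 10: make
  position 14: make
  position 15: make
  position 20: make
  position 23: make
  position 30: make
  position 34: make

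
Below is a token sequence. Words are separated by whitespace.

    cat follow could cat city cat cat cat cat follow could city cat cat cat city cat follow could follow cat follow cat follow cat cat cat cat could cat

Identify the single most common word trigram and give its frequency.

"cat cat cat", 5 times

Trigram frequencies (highest first):
  cat cat cat: 5
  cat follow could: 3
  cat city cat: 2
  city cat cat: 2
  follow cat follow: 2
  cat follow cat: 2
  … (12 more, each ≤ 1)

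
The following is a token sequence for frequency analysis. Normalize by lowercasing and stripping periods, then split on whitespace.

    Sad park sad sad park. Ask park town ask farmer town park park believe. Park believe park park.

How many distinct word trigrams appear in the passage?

15

18 tokens → 16 trigram windows in total.
Repeated trigrams (each contributes count−1 duplicates):
  park believe park: 2
1 duplicate windows → 16 − 1 = 15 distinct.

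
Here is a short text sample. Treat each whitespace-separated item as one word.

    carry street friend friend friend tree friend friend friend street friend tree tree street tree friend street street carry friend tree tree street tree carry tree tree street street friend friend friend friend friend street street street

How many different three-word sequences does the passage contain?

37 tokens → 35 trigram windows in total.
Repeated trigrams (each contributes count−1 duplicates):
  friend friend friend: 5
  tree tree street: 3
  friend friend street: 2
  friend street street: 2
  friend tree tree: 2
  street friend friend: 2
  tree street tree: 2
11 duplicate windows → 35 − 11 = 24 distinct.

24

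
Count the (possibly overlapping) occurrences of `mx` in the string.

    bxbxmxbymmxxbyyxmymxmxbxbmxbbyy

Sliding a length-2 window over the 31 characters (30 positions):
  position 5–6: mx
  position 10–11: mx
  position 19–20: mx
  position 21–22: mx
  position 26–27: mx

5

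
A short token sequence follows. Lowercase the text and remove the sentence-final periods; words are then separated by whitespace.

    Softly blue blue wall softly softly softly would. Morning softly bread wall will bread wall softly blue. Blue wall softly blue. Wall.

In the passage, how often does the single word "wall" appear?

5

Scanning the 22 tokens for "wall":
  position 4: wall
  position 12: wall
  position 15: wall
  position 19: wall
  position 22: wall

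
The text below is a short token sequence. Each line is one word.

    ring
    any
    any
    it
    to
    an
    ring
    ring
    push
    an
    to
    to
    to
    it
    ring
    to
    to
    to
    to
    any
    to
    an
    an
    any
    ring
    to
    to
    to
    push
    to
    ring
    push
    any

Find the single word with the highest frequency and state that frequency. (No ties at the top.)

"to", 13 times

Unigram frequencies (highest first):
  to: 13
  ring: 6
  any: 5
  an: 4
  push: 3
  it: 2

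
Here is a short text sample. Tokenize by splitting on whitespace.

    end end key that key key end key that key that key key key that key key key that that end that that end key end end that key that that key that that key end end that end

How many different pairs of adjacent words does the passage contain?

9

39 tokens → 38 bigram windows in total.
Repeated bigrams (each contributes count−1 duplicates):
  key that: 7
  that key: 7
  key key: 5
  that that: 4
  end end: 3
  end key: 3
  end that: 3
  key end: 3
  … (1 more repeated)
29 duplicate windows → 38 − 29 = 9 distinct.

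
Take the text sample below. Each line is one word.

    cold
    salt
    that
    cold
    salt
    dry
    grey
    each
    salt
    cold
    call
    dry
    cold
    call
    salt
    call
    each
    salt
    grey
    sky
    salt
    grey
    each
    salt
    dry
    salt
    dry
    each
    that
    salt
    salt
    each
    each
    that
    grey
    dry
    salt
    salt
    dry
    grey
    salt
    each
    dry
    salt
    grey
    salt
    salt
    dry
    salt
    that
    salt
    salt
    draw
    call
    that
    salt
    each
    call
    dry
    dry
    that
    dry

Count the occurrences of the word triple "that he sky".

0

Scanning the 60 overlapping trigram windows for "that he sky":
  (none found)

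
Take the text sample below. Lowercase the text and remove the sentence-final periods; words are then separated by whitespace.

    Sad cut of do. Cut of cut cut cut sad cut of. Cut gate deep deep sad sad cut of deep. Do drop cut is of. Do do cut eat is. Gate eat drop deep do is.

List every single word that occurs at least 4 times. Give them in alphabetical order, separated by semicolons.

Unigram counts meeting the condition (at least 4 times):
  cut: 10
  deep: 4
  do: 5
  of: 5
  sad: 4

cut; deep; do; of; sad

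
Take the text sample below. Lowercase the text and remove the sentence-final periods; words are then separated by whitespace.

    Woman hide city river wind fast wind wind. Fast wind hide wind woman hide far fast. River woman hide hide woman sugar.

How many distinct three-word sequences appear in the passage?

22 tokens → 20 trigram windows in total.
Repeated trigrams (each contributes count−1 duplicates):
  wind fast wind: 2
1 duplicate windows → 20 − 1 = 19 distinct.

19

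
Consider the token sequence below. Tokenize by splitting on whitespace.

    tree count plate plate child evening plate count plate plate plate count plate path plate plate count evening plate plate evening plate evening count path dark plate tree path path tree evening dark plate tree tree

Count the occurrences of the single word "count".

5

Scanning the 36 tokens for "count":
  position 2: count
  position 8: count
  position 12: count
  position 17: count
  position 24: count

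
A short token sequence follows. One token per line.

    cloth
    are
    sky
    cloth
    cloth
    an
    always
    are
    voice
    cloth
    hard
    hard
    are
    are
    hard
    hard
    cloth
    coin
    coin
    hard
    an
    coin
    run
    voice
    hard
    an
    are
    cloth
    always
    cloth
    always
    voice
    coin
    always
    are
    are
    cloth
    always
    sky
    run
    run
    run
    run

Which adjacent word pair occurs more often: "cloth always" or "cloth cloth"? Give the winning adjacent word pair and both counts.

"cloth always": 3 occurrences
"cloth cloth": 1 occurrence

"cloth always" (3 vs 1)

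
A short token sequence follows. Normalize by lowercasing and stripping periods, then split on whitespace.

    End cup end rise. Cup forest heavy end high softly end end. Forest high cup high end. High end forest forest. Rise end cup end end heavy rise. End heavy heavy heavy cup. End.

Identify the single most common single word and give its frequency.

"end", 12 times

Unigram frequencies (highest first):
  end: 12
  cup: 5
  heavy: 5
  forest: 4
  high: 4
  rise: 3
  … (1 more, each ≤ 1)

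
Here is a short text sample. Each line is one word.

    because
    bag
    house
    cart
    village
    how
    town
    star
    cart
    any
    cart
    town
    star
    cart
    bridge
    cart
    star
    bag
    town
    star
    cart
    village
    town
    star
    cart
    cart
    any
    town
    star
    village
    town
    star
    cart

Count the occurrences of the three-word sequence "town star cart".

Scanning the 31 overlapping trigram windows for "town star cart":
  position 7–9: town star cart
  position 12–14: town star cart
  position 19–21: town star cart
  position 23–25: town star cart
  position 31–33: town star cart

5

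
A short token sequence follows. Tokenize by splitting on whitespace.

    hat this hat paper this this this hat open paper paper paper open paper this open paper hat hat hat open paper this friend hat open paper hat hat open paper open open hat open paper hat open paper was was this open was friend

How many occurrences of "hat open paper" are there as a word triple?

6

Scanning the 43 overlapping trigram windows for "hat open paper":
  position 8–10: hat open paper
  position 20–22: hat open paper
  position 25–27: hat open paper
  position 29–31: hat open paper
  position 34–36: hat open paper
  position 37–39: hat open paper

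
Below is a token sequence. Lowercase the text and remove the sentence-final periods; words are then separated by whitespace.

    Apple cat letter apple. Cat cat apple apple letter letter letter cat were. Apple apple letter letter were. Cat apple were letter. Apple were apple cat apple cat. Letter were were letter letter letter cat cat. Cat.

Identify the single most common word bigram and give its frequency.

"letter letter", 5 times

Bigram frequencies (highest first):
  letter letter: 5
  apple cat: 4
  cat cat: 3
  cat apple: 3
  cat letter: 2
  letter apple: 2
  … (10 more, each ≤ 2)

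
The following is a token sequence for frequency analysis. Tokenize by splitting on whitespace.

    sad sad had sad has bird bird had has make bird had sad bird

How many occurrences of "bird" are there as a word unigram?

Scanning the 14 tokens for "bird":
  position 6: bird
  position 7: bird
  position 11: bird
  position 14: bird

4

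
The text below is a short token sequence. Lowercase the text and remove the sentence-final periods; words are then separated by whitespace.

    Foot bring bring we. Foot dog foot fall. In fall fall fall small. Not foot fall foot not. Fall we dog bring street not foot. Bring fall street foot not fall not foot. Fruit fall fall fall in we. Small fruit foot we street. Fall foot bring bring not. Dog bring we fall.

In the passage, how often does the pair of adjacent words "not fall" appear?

Scanning the 52 overlapping bigram windows for "not fall":
  position 18–19: not fall
  position 30–31: not fall

2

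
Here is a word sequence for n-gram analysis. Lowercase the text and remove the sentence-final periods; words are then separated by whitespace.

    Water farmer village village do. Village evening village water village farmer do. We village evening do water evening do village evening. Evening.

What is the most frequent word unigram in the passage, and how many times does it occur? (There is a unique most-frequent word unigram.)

Unigram frequencies (highest first):
  village: 7
  evening: 5
  do: 4
  water: 3
  farmer: 2
  we: 1

"village", 7 times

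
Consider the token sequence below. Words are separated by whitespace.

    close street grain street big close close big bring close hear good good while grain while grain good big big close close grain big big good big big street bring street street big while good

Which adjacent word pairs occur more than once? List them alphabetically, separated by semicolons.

big big; big close; close close; good big; street big; while grain

Bigram counts meeting the condition (more than once):
  big big: 3
  big close: 2
  close close: 2
  good big: 2
  street big: 2
  while grain: 2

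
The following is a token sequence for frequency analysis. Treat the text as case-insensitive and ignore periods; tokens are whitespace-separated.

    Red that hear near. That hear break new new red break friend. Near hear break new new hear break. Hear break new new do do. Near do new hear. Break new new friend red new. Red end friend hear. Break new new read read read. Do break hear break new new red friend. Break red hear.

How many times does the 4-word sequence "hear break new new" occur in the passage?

Scanning the 53 overlapping 4-gram windows for "hear break new new":
  position 6–9: hear break new new
  position 14–17: hear break new new
  position 20–23: hear break new new
  position 29–32: hear break new new
  position 39–42: hear break new new
  position 48–51: hear break new new

6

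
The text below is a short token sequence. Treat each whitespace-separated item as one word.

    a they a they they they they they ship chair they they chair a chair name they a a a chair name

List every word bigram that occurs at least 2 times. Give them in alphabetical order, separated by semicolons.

Bigram counts meeting the condition (at least 2 times):
  a a: 2
  a chair: 2
  a they: 2
  chair name: 2
  they a: 2
  they they: 5

a a; a chair; a they; chair name; they a; they they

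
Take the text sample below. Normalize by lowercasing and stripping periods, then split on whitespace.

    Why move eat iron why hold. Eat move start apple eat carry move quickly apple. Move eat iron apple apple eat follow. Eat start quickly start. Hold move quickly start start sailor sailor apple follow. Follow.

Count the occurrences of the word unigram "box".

Scanning the 36 tokens for "box":
  (none found)

0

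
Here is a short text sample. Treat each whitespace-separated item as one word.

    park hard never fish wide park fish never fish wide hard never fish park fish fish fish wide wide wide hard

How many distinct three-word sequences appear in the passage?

21 tokens → 19 trigram windows in total.
Repeated trigrams (each contributes count−1 duplicates):
  hard never fish: 2
  never fish wide: 2
2 duplicate windows → 19 − 2 = 17 distinct.

17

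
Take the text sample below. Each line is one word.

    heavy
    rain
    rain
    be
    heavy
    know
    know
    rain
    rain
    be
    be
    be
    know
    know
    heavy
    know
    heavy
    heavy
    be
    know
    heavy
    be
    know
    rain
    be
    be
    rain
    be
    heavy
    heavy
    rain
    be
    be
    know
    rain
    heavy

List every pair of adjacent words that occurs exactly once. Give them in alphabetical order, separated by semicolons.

Bigram counts meeting the condition (exactly once):
  be rain: 1
  rain heavy: 1

be rain; rain heavy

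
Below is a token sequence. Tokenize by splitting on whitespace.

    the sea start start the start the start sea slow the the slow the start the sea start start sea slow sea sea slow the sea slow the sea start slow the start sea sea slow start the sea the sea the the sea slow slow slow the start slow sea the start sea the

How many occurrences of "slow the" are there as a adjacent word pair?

Scanning the 54 overlapping bigram windows for "slow the":
  position 10–11: slow the
  position 13–14: slow the
  position 24–25: slow the
  position 27–28: slow the
  position 31–32: slow the
  position 47–48: slow the

6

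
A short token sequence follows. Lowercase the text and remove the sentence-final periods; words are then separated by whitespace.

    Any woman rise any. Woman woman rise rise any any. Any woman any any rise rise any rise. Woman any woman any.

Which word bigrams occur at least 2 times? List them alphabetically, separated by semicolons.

any any; any rise; any woman; rise any; rise rise; woman any; woman rise

Bigram counts meeting the condition (at least 2 times):
  any any: 3
  any rise: 2
  any woman: 4
  rise any: 3
  rise rise: 2
  woman any: 3
  woman rise: 2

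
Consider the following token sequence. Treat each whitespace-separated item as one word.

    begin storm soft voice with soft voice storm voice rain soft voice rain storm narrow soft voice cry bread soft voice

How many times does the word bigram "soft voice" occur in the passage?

5

Scanning the 20 overlapping bigram windows for "soft voice":
  position 3–4: soft voice
  position 6–7: soft voice
  position 11–12: soft voice
  position 16–17: soft voice
  position 20–21: soft voice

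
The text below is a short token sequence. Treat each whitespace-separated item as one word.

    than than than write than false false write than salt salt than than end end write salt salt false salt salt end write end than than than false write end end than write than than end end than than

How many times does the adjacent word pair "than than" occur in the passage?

Scanning the 38 overlapping bigram windows for "than than":
  position 1–2: than than
  position 2–3: than than
  position 12–13: than than
  position 25–26: than than
  position 26–27: than than
  position 34–35: than than
  position 38–39: than than

7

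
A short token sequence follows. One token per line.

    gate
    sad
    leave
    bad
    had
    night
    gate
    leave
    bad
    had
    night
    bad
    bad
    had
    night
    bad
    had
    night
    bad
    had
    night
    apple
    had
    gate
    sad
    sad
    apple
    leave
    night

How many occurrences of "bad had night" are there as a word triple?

Scanning the 27 overlapping trigram windows for "bad had night":
  position 4–6: bad had night
  position 9–11: bad had night
  position 13–15: bad had night
  position 16–18: bad had night
  position 19–21: bad had night

5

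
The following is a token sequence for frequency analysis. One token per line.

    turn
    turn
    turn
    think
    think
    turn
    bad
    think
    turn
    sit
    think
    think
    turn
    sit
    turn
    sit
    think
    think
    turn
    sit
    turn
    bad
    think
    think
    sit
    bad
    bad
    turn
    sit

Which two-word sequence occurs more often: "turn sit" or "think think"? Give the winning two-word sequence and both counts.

"turn sit" (5 vs 4)

"turn sit": 5 occurrences
"think think": 4 occurrences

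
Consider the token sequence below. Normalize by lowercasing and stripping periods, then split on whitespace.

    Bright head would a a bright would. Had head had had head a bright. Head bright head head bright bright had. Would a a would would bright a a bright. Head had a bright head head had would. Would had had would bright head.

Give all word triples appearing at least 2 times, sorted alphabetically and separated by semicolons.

Trigram counts meeting the condition (at least 2 times):
  a a bright: 2
  a bright head: 3
  bright head head: 2
  would a a: 2

a a bright; a bright head; bright head head; would a a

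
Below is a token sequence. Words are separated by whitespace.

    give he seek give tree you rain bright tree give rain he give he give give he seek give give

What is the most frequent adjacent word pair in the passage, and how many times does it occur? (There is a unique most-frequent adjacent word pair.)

Bigram frequencies (highest first):
  give he: 3
  he seek: 2
  seek give: 2
  he give: 2
  give give: 2
  give tree: 1
  … (7 more, each ≤ 1)

"give he", 3 times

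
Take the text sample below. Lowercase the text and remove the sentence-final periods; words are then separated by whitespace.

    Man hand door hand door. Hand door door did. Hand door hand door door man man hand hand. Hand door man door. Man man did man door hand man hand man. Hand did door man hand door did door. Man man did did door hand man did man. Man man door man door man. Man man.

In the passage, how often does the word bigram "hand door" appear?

Scanning the 55 overlapping bigram windows for "hand door":
  position 2–3: hand door
  position 4–5: hand door
  position 6–7: hand door
  position 10–11: hand door
  position 12–13: hand door
  position 19–20: hand door
  position 36–37: hand door

7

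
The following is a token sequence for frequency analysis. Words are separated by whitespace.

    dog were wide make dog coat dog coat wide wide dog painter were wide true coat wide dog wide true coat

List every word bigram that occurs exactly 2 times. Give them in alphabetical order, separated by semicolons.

coat wide; dog coat; true coat; were wide; wide dog; wide true

Bigram counts meeting the condition (exactly 2 times):
  coat wide: 2
  dog coat: 2
  true coat: 2
  were wide: 2
  wide dog: 2
  wide true: 2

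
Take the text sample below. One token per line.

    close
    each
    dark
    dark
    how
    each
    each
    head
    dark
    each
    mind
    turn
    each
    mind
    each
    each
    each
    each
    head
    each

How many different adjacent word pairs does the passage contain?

20 tokens → 19 bigram windows in total.
Repeated bigrams (each contributes count−1 duplicates):
  each each: 4
  each head: 2
  each mind: 2
5 duplicate windows → 19 − 5 = 14 distinct.

14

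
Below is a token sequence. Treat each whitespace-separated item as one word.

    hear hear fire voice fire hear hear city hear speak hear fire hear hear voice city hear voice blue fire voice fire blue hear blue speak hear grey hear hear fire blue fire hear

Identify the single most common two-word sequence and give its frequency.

"hear hear", 4 times

Bigram frequencies (highest first):
  hear hear: 4
  hear fire: 3
  fire hear: 3
  fire voice: 2
  voice fire: 2
  city hear: 2
  … (13 more, each ≤ 2)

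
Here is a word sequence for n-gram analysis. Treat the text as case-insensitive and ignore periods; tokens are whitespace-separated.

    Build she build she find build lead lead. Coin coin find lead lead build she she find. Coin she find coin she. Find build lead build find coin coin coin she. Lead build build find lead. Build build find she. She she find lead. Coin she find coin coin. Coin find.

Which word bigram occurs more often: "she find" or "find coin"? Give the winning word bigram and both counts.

"she find": 6 occurrences
"find coin": 4 occurrences

"she find" (6 vs 4)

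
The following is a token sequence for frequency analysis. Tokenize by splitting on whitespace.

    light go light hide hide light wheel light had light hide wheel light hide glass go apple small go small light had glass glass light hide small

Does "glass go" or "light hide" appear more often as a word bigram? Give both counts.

"glass go": 1 occurrence
"light hide": 4 occurrences

"light hide" (4 vs 1)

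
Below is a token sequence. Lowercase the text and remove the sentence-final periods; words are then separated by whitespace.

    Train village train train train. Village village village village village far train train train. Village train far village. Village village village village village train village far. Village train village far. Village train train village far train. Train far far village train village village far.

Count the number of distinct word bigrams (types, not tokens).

9

44 tokens → 43 bigram windows in total.
Repeated bigrams (each contributes count−1 duplicates):
  village village: 10
  train village: 7
  train train: 6
  village train: 6
  village far: 5
  far village: 4
  far train: 2
  train far: 2
34 duplicate windows → 43 − 34 = 9 distinct.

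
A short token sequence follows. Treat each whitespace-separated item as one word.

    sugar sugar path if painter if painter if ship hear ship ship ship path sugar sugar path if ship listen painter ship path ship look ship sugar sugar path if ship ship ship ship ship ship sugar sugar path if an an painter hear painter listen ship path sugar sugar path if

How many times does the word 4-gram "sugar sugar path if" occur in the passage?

5

Scanning the 49 overlapping 4-gram windows for "sugar sugar path if":
  position 1–4: sugar sugar path if
  position 15–18: sugar sugar path if
  position 27–30: sugar sugar path if
  position 37–40: sugar sugar path if
  position 49–52: sugar sugar path if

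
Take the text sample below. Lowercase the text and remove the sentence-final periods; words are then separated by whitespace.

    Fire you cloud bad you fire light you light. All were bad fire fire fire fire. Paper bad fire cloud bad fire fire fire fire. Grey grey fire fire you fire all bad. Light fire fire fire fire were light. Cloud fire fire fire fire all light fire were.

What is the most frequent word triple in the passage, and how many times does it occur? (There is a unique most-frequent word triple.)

Trigram frequencies (highest first):
  fire fire fire: 8
  bad fire fire: 2
  fire you cloud: 1
  you cloud bad: 1
  cloud bad you: 1
  bad you fire: 1
  … (33 more, each ≤ 1)

"fire fire fire", 8 times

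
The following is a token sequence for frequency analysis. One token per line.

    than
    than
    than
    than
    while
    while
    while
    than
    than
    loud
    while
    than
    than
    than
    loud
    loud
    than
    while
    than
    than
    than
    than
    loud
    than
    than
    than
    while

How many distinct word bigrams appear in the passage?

27 tokens → 26 bigram windows in total.
Repeated bigrams (each contributes count−1 duplicates):
  than than: 11
  than loud: 3
  than while: 3
  while than: 3
  loud than: 2
  while while: 2
18 duplicate windows → 26 − 18 = 8 distinct.

8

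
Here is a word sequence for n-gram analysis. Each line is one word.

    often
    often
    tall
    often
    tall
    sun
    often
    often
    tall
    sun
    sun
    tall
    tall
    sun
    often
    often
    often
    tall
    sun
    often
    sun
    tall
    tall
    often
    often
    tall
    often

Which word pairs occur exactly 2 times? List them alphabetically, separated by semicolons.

Bigram counts meeting the condition (exactly 2 times):
  sun tall: 2
  tall tall: 2

sun tall; tall tall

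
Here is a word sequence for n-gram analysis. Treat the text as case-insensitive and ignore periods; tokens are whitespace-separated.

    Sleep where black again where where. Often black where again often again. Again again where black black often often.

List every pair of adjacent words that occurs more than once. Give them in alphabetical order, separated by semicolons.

again again; again where; where black

Bigram counts meeting the condition (more than once):
  again again: 2
  again where: 2
  where black: 2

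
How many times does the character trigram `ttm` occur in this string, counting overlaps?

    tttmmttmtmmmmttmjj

3

Sliding a length-3 window over the 18 characters (16 positions):
  position 2–4: ttm
  position 6–8: ttm
  position 14–16: ttm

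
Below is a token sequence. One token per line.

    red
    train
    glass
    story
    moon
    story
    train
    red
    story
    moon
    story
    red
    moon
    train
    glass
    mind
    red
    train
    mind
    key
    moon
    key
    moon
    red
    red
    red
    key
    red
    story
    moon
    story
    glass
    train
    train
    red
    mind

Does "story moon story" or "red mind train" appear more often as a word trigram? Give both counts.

"story moon story": 3 occurrences
"red mind train": 0 occurrences

"story moon story" (3 vs 0)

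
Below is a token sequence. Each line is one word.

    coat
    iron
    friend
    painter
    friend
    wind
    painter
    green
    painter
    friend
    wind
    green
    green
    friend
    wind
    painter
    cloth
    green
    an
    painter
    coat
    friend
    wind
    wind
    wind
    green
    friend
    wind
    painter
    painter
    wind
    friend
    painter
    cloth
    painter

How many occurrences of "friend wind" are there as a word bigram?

5

Scanning the 34 overlapping bigram windows for "friend wind":
  position 5–6: friend wind
  position 10–11: friend wind
  position 14–15: friend wind
  position 22–23: friend wind
  position 27–28: friend wind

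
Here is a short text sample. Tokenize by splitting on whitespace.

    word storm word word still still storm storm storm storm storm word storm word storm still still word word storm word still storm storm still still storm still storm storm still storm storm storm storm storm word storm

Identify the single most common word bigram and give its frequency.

"storm storm", 10 times

Bigram frequencies (highest first):
  storm storm: 10
  word storm: 5
  storm word: 5
  still storm: 5
  storm still: 4
  still still: 3
  … (3 more, each ≤ 2)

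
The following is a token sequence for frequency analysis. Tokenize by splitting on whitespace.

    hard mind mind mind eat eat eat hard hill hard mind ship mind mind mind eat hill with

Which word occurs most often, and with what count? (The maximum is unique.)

Unigram frequencies (highest first):
  mind: 7
  eat: 4
  hard: 3
  hill: 2
  ship: 1
  with: 1

"mind", 7 times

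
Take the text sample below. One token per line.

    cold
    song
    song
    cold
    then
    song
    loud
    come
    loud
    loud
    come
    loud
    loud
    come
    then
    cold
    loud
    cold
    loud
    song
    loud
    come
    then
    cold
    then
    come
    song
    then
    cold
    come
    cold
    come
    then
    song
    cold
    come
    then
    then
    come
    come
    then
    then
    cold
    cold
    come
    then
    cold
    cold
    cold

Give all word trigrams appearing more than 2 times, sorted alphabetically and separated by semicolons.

cold come then; come then cold

Trigram counts meeting the condition (more than 2 times):
  cold come then: 3
  come then cold: 3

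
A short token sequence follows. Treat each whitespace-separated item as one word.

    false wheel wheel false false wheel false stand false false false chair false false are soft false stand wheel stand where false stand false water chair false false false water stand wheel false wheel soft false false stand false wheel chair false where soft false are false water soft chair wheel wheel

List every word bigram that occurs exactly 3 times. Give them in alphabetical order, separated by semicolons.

Bigram counts meeting the condition (exactly 3 times):
  chair false: 3
  false water: 3
  soft false: 3
  stand false: 3
  wheel false: 3

chair false; false water; soft false; stand false; wheel false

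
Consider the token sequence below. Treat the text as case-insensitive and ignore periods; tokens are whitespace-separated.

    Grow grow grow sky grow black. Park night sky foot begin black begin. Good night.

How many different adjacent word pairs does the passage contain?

13

15 tokens → 14 bigram windows in total.
Repeated bigrams (each contributes count−1 duplicates):
  grow grow: 2
1 duplicate windows → 14 − 1 = 13 distinct.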